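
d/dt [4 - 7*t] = -7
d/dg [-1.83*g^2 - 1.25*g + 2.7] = -3.66*g - 1.25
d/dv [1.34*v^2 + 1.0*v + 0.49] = 2.68*v + 1.0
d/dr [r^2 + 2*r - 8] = 2*r + 2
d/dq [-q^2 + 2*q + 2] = 2 - 2*q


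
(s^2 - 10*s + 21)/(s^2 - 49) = (s - 3)/(s + 7)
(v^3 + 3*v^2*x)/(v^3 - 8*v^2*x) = (v + 3*x)/(v - 8*x)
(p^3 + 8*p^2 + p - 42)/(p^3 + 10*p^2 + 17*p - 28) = (p^2 + p - 6)/(p^2 + 3*p - 4)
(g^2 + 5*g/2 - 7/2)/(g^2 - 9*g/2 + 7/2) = (2*g + 7)/(2*g - 7)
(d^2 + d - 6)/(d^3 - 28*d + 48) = (d + 3)/(d^2 + 2*d - 24)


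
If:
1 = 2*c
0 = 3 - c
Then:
No Solution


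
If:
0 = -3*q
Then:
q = 0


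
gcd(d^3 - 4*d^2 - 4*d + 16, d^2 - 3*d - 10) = d + 2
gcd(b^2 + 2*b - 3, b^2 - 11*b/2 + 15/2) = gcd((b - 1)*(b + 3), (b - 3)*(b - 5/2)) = 1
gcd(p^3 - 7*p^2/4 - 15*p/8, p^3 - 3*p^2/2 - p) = p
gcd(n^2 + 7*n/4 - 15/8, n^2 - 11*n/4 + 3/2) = n - 3/4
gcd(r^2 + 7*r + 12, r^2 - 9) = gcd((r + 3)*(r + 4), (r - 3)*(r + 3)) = r + 3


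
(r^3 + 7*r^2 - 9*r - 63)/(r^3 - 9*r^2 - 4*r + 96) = (r^2 + 4*r - 21)/(r^2 - 12*r + 32)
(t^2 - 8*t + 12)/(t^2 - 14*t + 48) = (t - 2)/(t - 8)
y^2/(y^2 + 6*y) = y/(y + 6)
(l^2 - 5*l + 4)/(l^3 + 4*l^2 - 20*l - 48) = (l - 1)/(l^2 + 8*l + 12)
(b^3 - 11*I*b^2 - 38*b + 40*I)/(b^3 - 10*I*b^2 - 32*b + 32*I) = (b - 5*I)/(b - 4*I)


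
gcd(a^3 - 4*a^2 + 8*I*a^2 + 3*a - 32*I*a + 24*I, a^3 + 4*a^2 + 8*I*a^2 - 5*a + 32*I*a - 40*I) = a^2 + a*(-1 + 8*I) - 8*I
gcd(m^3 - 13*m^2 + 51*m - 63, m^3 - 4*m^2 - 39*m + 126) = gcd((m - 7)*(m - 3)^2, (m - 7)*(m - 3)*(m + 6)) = m^2 - 10*m + 21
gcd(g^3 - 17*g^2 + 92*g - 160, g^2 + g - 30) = g - 5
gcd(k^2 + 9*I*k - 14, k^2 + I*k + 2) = k + 2*I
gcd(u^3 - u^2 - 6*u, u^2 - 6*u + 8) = 1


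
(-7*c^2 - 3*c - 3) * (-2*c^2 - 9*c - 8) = 14*c^4 + 69*c^3 + 89*c^2 + 51*c + 24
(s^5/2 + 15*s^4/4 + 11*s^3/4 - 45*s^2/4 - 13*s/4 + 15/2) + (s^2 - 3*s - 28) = s^5/2 + 15*s^4/4 + 11*s^3/4 - 41*s^2/4 - 25*s/4 - 41/2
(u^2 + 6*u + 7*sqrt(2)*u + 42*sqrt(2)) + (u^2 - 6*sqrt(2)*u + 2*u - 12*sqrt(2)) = 2*u^2 + sqrt(2)*u + 8*u + 30*sqrt(2)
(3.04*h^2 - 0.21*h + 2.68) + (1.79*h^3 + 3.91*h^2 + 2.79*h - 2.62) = 1.79*h^3 + 6.95*h^2 + 2.58*h + 0.0600000000000001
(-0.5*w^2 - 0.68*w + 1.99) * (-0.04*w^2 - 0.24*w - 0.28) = 0.02*w^4 + 0.1472*w^3 + 0.2236*w^2 - 0.2872*w - 0.5572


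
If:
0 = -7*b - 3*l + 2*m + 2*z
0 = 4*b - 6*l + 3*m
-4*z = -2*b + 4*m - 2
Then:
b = 6*z/35 + 1/35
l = 29/105 - 12*z/35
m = 18/35 - 32*z/35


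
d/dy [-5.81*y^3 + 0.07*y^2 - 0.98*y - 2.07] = -17.43*y^2 + 0.14*y - 0.98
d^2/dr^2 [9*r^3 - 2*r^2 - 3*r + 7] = 54*r - 4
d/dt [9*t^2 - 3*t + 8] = 18*t - 3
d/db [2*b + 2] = 2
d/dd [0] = 0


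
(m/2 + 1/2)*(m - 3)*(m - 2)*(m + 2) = m^4/2 - m^3 - 7*m^2/2 + 4*m + 6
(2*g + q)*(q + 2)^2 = 2*g*q^2 + 8*g*q + 8*g + q^3 + 4*q^2 + 4*q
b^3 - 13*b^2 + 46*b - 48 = (b - 8)*(b - 3)*(b - 2)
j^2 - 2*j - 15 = (j - 5)*(j + 3)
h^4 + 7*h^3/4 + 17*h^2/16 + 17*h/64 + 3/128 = (h + 1/4)^2*(h + 1/2)*(h + 3/4)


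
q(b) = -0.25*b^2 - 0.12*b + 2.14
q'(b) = -0.5*b - 0.12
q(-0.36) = 2.15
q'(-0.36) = 0.06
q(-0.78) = 2.08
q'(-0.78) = 0.27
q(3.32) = -1.01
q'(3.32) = -1.78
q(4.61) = -3.73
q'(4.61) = -2.42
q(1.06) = 1.73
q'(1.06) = -0.65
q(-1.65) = 1.66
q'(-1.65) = 0.70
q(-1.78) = 1.56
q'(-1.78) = 0.77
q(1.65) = 1.26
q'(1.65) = -0.94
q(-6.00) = -6.14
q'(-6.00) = 2.88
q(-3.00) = 0.25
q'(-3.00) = 1.38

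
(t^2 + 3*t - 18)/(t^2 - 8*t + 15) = (t + 6)/(t - 5)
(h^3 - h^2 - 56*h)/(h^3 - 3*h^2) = (h^2 - h - 56)/(h*(h - 3))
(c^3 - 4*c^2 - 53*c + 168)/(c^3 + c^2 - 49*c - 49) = (c^2 - 11*c + 24)/(c^2 - 6*c - 7)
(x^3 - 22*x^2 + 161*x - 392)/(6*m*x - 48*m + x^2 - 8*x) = (x^2 - 14*x + 49)/(6*m + x)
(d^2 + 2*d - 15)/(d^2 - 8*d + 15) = (d + 5)/(d - 5)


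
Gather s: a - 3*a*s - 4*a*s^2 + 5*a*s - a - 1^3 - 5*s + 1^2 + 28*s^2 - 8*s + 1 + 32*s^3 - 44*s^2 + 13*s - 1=2*a*s + 32*s^3 + s^2*(-4*a - 16)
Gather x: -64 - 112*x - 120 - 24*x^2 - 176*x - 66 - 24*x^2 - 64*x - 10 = -48*x^2 - 352*x - 260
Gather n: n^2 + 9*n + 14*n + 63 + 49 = n^2 + 23*n + 112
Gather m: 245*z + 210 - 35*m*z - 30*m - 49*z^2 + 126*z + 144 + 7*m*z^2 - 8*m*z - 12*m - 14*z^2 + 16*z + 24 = m*(7*z^2 - 43*z - 42) - 63*z^2 + 387*z + 378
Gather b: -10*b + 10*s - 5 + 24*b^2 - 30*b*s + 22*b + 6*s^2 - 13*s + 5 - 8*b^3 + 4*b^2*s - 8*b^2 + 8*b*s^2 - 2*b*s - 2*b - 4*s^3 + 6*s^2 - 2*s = -8*b^3 + b^2*(4*s + 16) + b*(8*s^2 - 32*s + 10) - 4*s^3 + 12*s^2 - 5*s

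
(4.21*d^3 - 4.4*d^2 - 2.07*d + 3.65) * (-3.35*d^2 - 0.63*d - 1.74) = -14.1035*d^5 + 12.0877*d^4 + 2.3811*d^3 - 3.2674*d^2 + 1.3023*d - 6.351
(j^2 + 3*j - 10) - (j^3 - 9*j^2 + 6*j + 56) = -j^3 + 10*j^2 - 3*j - 66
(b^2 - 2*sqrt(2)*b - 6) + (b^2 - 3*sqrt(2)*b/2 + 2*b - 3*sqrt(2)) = 2*b^2 - 7*sqrt(2)*b/2 + 2*b - 6 - 3*sqrt(2)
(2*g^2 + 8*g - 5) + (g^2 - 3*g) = 3*g^2 + 5*g - 5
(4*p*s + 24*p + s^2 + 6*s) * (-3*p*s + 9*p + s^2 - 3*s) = -12*p^2*s^2 - 36*p^2*s + 216*p^2 + p*s^3 + 3*p*s^2 - 18*p*s + s^4 + 3*s^3 - 18*s^2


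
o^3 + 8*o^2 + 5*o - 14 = (o - 1)*(o + 2)*(o + 7)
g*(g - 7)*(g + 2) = g^3 - 5*g^2 - 14*g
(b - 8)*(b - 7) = b^2 - 15*b + 56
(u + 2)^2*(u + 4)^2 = u^4 + 12*u^3 + 52*u^2 + 96*u + 64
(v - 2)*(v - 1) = v^2 - 3*v + 2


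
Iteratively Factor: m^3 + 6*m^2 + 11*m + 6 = (m + 3)*(m^2 + 3*m + 2) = (m + 1)*(m + 3)*(m + 2)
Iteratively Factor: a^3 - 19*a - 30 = (a - 5)*(a^2 + 5*a + 6) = (a - 5)*(a + 2)*(a + 3)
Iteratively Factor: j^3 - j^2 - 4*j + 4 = (j - 2)*(j^2 + j - 2) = (j - 2)*(j - 1)*(j + 2)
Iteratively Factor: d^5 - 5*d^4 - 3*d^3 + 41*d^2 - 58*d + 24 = (d - 1)*(d^4 - 4*d^3 - 7*d^2 + 34*d - 24) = (d - 4)*(d - 1)*(d^3 - 7*d + 6) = (d - 4)*(d - 1)^2*(d^2 + d - 6) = (d - 4)*(d - 1)^2*(d + 3)*(d - 2)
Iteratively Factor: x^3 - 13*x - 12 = (x - 4)*(x^2 + 4*x + 3) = (x - 4)*(x + 1)*(x + 3)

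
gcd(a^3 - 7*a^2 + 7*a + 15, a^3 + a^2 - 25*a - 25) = a^2 - 4*a - 5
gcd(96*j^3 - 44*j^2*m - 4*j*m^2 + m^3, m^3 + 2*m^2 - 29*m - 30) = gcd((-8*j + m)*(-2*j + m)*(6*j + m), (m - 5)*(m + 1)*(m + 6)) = 1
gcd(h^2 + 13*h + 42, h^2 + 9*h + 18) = h + 6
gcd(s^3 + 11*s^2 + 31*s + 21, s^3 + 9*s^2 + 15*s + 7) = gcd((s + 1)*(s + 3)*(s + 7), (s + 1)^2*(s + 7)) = s^2 + 8*s + 7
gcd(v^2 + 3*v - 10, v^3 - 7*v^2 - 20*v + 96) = 1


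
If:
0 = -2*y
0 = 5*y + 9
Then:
No Solution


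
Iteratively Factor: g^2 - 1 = (g - 1)*(g + 1)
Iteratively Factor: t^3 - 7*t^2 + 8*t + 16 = (t - 4)*(t^2 - 3*t - 4) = (t - 4)^2*(t + 1)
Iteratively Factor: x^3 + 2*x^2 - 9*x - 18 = (x + 2)*(x^2 - 9) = (x - 3)*(x + 2)*(x + 3)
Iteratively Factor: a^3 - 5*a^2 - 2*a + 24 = (a + 2)*(a^2 - 7*a + 12) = (a - 4)*(a + 2)*(a - 3)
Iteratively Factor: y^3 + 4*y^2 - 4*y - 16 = (y + 4)*(y^2 - 4) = (y + 2)*(y + 4)*(y - 2)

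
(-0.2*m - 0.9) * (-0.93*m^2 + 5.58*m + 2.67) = 0.186*m^3 - 0.279*m^2 - 5.556*m - 2.403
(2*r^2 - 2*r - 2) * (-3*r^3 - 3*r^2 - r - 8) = -6*r^5 + 10*r^3 - 8*r^2 + 18*r + 16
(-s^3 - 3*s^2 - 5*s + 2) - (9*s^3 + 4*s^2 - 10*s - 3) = -10*s^3 - 7*s^2 + 5*s + 5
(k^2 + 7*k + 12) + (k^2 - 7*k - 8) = 2*k^2 + 4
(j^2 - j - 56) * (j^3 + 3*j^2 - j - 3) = j^5 + 2*j^4 - 60*j^3 - 170*j^2 + 59*j + 168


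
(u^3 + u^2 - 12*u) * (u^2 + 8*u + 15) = u^5 + 9*u^4 + 11*u^3 - 81*u^2 - 180*u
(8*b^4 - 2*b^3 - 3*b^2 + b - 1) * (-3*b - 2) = -24*b^5 - 10*b^4 + 13*b^3 + 3*b^2 + b + 2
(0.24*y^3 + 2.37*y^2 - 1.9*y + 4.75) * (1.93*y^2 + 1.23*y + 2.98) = 0.4632*y^5 + 4.8693*y^4 - 0.0366999999999997*y^3 + 13.8931*y^2 + 0.1805*y + 14.155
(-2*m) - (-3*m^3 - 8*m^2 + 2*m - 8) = 3*m^3 + 8*m^2 - 4*m + 8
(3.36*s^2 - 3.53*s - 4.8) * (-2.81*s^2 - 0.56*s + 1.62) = -9.4416*s^4 + 8.0377*s^3 + 20.908*s^2 - 3.0306*s - 7.776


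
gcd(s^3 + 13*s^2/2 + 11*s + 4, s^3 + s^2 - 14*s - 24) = s + 2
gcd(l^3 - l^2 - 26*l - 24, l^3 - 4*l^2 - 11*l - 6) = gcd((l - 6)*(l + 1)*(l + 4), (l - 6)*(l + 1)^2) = l^2 - 5*l - 6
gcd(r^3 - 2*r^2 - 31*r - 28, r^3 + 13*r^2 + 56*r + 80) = r + 4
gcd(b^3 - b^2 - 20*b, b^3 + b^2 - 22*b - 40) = b^2 - b - 20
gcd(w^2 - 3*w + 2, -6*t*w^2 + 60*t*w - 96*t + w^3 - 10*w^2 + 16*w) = w - 2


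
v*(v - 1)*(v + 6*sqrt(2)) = v^3 - v^2 + 6*sqrt(2)*v^2 - 6*sqrt(2)*v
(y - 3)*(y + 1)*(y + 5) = y^3 + 3*y^2 - 13*y - 15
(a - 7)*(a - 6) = a^2 - 13*a + 42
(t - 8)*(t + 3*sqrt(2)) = t^2 - 8*t + 3*sqrt(2)*t - 24*sqrt(2)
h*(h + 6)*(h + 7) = h^3 + 13*h^2 + 42*h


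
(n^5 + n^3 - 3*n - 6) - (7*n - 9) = n^5 + n^3 - 10*n + 3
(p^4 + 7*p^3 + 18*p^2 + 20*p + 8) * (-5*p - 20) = -5*p^5 - 55*p^4 - 230*p^3 - 460*p^2 - 440*p - 160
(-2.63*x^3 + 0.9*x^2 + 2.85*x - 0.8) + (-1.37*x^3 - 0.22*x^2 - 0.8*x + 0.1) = -4.0*x^3 + 0.68*x^2 + 2.05*x - 0.7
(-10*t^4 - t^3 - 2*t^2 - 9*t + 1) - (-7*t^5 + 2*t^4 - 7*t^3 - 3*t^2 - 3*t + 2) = 7*t^5 - 12*t^4 + 6*t^3 + t^2 - 6*t - 1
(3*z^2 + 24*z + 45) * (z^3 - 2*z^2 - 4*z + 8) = 3*z^5 + 18*z^4 - 15*z^3 - 162*z^2 + 12*z + 360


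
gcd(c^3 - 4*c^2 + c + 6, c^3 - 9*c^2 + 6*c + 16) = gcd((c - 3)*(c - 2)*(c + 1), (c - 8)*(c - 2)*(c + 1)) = c^2 - c - 2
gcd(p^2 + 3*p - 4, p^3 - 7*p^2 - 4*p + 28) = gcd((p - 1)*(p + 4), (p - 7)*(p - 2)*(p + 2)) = 1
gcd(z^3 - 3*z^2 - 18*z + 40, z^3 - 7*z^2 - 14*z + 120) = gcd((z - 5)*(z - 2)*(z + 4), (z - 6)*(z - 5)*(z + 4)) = z^2 - z - 20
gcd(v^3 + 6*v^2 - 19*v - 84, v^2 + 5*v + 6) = v + 3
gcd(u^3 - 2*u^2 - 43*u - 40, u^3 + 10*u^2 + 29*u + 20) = u^2 + 6*u + 5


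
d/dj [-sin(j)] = -cos(j)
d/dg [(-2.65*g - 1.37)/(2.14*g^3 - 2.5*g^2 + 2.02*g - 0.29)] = (11.342*g^3 + 2.1704*g^2 - 6.85*g + 3.5359)/(4.5796*g^6 - 10.7*g^5 + 14.8956*g^4 - 11.3412*g^3 + 5.5304*g^2 - 1.1716*g + 0.0841)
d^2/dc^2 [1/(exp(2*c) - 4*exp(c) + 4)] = 4*(exp(c) + 1)*exp(c)/(exp(4*c) - 8*exp(3*c) + 24*exp(2*c) - 32*exp(c) + 16)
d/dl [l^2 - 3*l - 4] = 2*l - 3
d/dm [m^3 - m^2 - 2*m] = 3*m^2 - 2*m - 2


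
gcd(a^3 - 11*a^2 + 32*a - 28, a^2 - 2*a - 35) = a - 7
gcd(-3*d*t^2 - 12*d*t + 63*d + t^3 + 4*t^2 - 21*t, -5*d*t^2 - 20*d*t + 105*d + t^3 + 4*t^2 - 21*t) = t^2 + 4*t - 21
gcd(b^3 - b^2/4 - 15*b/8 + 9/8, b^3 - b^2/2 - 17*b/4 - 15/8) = b + 3/2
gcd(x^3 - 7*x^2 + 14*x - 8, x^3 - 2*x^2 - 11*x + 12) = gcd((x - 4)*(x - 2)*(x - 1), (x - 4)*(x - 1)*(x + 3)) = x^2 - 5*x + 4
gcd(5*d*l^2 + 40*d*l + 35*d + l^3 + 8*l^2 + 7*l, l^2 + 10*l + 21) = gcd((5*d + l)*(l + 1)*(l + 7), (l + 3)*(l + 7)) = l + 7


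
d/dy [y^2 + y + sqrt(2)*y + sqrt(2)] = 2*y + 1 + sqrt(2)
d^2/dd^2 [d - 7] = 0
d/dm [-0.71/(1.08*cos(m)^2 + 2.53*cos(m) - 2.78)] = -(1.5336*cos(m) + 1.7963)*sin(m)/(1.08*cos(m)^2 + 2.53*cos(m) - 2.78)^2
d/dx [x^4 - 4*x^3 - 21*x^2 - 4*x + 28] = 4*x^3 - 12*x^2 - 42*x - 4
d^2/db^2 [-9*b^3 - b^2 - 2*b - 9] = -54*b - 2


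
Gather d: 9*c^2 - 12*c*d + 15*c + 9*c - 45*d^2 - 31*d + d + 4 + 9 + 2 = 9*c^2 + 24*c - 45*d^2 + d*(-12*c - 30) + 15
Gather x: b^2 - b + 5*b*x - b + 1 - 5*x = b^2 - 2*b + x*(5*b - 5) + 1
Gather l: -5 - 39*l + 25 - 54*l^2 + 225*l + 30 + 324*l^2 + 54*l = 270*l^2 + 240*l + 50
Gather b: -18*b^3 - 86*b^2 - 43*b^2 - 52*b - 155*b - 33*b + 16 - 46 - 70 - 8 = -18*b^3 - 129*b^2 - 240*b - 108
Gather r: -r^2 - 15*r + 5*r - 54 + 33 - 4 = -r^2 - 10*r - 25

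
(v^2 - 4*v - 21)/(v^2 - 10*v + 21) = (v + 3)/(v - 3)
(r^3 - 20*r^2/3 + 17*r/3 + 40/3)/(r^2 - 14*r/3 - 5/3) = (3*r^2 - 5*r - 8)/(3*r + 1)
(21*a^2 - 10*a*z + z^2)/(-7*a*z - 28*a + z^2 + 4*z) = (-3*a + z)/(z + 4)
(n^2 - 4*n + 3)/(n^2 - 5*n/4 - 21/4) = 4*(n - 1)/(4*n + 7)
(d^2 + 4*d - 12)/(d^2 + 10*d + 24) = (d - 2)/(d + 4)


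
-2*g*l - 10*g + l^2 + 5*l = (-2*g + l)*(l + 5)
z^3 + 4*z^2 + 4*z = z*(z + 2)^2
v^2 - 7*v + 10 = (v - 5)*(v - 2)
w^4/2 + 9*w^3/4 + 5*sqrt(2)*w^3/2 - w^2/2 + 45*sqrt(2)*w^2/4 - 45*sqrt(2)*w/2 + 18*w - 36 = (w/2 + sqrt(2)/2)*(w - 3/2)*(w + 6)*(w + 4*sqrt(2))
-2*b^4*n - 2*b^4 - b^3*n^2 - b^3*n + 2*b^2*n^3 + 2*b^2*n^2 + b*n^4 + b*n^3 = (-b + n)*(b + n)*(2*b + n)*(b*n + b)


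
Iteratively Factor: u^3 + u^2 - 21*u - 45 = (u + 3)*(u^2 - 2*u - 15) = (u + 3)^2*(u - 5)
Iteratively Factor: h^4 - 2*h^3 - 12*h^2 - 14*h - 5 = (h + 1)*(h^3 - 3*h^2 - 9*h - 5) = (h + 1)^2*(h^2 - 4*h - 5) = (h + 1)^3*(h - 5)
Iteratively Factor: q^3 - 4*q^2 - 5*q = (q)*(q^2 - 4*q - 5) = q*(q + 1)*(q - 5)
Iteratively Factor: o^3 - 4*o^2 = (o)*(o^2 - 4*o) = o*(o - 4)*(o)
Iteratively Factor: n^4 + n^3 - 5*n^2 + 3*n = (n - 1)*(n^3 + 2*n^2 - 3*n) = n*(n - 1)*(n^2 + 2*n - 3) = n*(n - 1)*(n + 3)*(n - 1)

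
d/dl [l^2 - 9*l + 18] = 2*l - 9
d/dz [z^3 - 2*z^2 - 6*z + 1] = 3*z^2 - 4*z - 6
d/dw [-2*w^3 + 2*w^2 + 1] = 2*w*(2 - 3*w)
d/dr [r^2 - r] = 2*r - 1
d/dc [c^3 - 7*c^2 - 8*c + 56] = 3*c^2 - 14*c - 8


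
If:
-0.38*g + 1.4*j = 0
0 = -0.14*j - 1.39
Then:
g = -36.58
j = -9.93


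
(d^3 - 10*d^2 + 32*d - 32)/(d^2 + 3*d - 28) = (d^2 - 6*d + 8)/(d + 7)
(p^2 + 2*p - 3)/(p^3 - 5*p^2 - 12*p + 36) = (p - 1)/(p^2 - 8*p + 12)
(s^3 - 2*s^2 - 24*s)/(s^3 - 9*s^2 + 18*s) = (s + 4)/(s - 3)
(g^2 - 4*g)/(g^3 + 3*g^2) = (g - 4)/(g*(g + 3))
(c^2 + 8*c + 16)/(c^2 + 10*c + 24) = (c + 4)/(c + 6)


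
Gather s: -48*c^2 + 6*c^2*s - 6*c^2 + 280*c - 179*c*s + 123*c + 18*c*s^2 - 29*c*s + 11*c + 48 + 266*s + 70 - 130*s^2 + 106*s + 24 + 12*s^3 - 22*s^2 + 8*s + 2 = -54*c^2 + 414*c + 12*s^3 + s^2*(18*c - 152) + s*(6*c^2 - 208*c + 380) + 144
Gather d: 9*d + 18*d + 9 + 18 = 27*d + 27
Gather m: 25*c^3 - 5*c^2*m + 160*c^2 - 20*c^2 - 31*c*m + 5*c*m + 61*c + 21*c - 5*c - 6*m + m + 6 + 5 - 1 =25*c^3 + 140*c^2 + 77*c + m*(-5*c^2 - 26*c - 5) + 10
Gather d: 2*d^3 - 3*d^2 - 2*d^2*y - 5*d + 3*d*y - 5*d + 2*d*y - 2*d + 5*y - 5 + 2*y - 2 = 2*d^3 + d^2*(-2*y - 3) + d*(5*y - 12) + 7*y - 7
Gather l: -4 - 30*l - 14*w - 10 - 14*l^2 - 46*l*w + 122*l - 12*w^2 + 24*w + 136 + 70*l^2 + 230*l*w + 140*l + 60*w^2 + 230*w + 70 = 56*l^2 + l*(184*w + 232) + 48*w^2 + 240*w + 192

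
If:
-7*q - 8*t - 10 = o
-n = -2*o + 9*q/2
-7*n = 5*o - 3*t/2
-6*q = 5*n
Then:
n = 240/157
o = -330/157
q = -200/157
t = 20/157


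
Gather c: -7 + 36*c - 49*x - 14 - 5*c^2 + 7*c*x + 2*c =-5*c^2 + c*(7*x + 38) - 49*x - 21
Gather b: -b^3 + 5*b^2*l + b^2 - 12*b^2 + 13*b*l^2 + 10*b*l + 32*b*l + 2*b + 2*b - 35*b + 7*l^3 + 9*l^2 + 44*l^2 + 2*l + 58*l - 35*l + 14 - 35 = -b^3 + b^2*(5*l - 11) + b*(13*l^2 + 42*l - 31) + 7*l^3 + 53*l^2 + 25*l - 21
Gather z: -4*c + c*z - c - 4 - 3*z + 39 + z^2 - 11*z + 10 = -5*c + z^2 + z*(c - 14) + 45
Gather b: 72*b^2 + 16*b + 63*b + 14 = 72*b^2 + 79*b + 14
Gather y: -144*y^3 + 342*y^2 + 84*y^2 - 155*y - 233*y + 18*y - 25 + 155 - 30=-144*y^3 + 426*y^2 - 370*y + 100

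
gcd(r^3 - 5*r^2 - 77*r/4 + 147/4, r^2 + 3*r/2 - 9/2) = r - 3/2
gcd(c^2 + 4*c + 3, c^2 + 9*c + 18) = c + 3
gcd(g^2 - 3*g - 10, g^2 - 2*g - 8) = g + 2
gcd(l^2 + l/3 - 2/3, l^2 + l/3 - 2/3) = l^2 + l/3 - 2/3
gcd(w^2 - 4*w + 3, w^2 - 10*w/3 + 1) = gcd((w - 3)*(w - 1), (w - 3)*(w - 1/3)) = w - 3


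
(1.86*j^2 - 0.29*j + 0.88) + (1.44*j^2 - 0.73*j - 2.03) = 3.3*j^2 - 1.02*j - 1.15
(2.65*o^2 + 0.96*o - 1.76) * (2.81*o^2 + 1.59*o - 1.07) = 7.4465*o^4 + 6.9111*o^3 - 6.2547*o^2 - 3.8256*o + 1.8832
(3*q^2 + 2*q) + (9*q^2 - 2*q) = 12*q^2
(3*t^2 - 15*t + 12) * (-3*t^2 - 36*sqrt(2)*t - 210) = -9*t^4 - 108*sqrt(2)*t^3 + 45*t^3 - 666*t^2 + 540*sqrt(2)*t^2 - 432*sqrt(2)*t + 3150*t - 2520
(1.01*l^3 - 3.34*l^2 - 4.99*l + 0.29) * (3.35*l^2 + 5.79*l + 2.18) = 3.3835*l^5 - 5.3411*l^4 - 33.8533*l^3 - 35.2018*l^2 - 9.1991*l + 0.6322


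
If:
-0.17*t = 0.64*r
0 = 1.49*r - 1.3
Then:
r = 0.87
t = -3.28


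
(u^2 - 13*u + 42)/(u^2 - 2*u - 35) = (u - 6)/(u + 5)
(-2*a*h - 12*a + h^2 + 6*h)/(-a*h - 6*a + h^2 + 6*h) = (2*a - h)/(a - h)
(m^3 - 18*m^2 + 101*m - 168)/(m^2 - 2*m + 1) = (m^3 - 18*m^2 + 101*m - 168)/(m^2 - 2*m + 1)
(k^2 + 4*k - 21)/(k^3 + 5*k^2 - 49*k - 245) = (k - 3)/(k^2 - 2*k - 35)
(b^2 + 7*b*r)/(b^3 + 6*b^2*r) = (b + 7*r)/(b*(b + 6*r))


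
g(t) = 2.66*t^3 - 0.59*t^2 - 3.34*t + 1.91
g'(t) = 7.98*t^2 - 1.18*t - 3.34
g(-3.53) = -110.66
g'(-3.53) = 100.26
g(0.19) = 1.27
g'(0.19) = -3.28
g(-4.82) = -293.57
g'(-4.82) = 187.74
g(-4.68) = -268.04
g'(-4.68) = 176.96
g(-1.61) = -5.34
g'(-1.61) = 19.24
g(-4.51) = -239.04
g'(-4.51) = 164.30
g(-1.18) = 0.66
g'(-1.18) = 9.16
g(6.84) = 802.70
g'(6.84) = 361.94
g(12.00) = 4473.35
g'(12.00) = 1131.62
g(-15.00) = -9058.24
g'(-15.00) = 1809.86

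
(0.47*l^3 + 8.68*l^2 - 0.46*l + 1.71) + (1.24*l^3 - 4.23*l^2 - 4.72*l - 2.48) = 1.71*l^3 + 4.45*l^2 - 5.18*l - 0.77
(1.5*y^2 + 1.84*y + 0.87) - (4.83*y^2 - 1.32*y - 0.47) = -3.33*y^2 + 3.16*y + 1.34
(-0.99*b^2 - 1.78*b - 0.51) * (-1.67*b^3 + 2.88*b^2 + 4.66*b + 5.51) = 1.6533*b^5 + 0.1214*b^4 - 8.8881*b^3 - 15.2185*b^2 - 12.1844*b - 2.8101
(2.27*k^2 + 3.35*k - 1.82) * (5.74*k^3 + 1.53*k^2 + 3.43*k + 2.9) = 13.0298*k^5 + 22.7021*k^4 + 2.4648*k^3 + 15.2889*k^2 + 3.4724*k - 5.278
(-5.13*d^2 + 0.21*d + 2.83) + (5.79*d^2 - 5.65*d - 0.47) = 0.66*d^2 - 5.44*d + 2.36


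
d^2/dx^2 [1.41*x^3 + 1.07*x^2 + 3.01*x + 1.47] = 8.46*x + 2.14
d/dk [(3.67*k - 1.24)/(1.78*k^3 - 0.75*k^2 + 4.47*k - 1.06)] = (-13.0652*k^3 + 9.3741*k^2 - 1.86*k + 1.6526)/(3.1684*k^6 - 2.67*k^5 + 16.4757*k^4 - 10.4786*k^3 + 21.5709*k^2 - 9.4764*k + 1.1236)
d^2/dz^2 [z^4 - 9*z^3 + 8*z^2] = 12*z^2 - 54*z + 16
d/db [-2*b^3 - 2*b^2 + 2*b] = -6*b^2 - 4*b + 2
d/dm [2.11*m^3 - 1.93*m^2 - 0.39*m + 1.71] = 6.33*m^2 - 3.86*m - 0.39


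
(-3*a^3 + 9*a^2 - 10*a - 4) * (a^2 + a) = -3*a^5 + 6*a^4 - a^3 - 14*a^2 - 4*a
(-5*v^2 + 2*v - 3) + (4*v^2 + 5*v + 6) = -v^2 + 7*v + 3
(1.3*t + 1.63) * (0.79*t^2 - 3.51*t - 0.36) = 1.027*t^3 - 3.2753*t^2 - 6.1893*t - 0.5868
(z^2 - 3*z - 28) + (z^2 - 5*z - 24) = 2*z^2 - 8*z - 52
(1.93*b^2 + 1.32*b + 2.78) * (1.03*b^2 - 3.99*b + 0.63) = 1.9879*b^4 - 6.3411*b^3 - 1.1875*b^2 - 10.2606*b + 1.7514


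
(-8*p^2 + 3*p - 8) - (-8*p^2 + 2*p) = p - 8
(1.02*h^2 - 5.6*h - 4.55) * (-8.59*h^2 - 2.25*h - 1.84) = -8.7618*h^4 + 45.809*h^3 + 49.8077*h^2 + 20.5415*h + 8.372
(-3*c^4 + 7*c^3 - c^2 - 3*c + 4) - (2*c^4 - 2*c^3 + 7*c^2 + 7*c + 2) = -5*c^4 + 9*c^3 - 8*c^2 - 10*c + 2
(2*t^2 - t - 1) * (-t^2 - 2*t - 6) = -2*t^4 - 3*t^3 - 9*t^2 + 8*t + 6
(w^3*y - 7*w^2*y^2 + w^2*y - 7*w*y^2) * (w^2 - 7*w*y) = w^5*y - 14*w^4*y^2 + w^4*y + 49*w^3*y^3 - 14*w^3*y^2 + 49*w^2*y^3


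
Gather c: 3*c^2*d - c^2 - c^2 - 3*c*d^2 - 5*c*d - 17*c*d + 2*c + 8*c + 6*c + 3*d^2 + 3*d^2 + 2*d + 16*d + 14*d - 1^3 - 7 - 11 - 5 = c^2*(3*d - 2) + c*(-3*d^2 - 22*d + 16) + 6*d^2 + 32*d - 24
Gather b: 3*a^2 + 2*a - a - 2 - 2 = 3*a^2 + a - 4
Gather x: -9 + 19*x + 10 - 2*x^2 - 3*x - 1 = -2*x^2 + 16*x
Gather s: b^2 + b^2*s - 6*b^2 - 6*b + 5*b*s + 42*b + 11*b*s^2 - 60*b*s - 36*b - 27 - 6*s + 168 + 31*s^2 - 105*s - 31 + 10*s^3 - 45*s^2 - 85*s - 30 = -5*b^2 + 10*s^3 + s^2*(11*b - 14) + s*(b^2 - 55*b - 196) + 80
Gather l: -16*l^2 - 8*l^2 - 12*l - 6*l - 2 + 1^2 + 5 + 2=-24*l^2 - 18*l + 6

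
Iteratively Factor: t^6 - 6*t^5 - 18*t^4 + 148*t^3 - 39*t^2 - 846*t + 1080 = (t - 3)*(t^5 - 3*t^4 - 27*t^3 + 67*t^2 + 162*t - 360) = (t - 3)^2*(t^4 - 27*t^2 - 14*t + 120) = (t - 3)^2*(t - 2)*(t^3 + 2*t^2 - 23*t - 60) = (t - 3)^2*(t - 2)*(t + 4)*(t^2 - 2*t - 15) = (t - 3)^2*(t - 2)*(t + 3)*(t + 4)*(t - 5)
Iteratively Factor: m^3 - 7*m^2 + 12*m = (m)*(m^2 - 7*m + 12) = m*(m - 4)*(m - 3)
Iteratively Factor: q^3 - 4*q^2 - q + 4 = (q - 4)*(q^2 - 1) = (q - 4)*(q + 1)*(q - 1)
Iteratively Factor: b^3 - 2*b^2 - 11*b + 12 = (b + 3)*(b^2 - 5*b + 4) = (b - 1)*(b + 3)*(b - 4)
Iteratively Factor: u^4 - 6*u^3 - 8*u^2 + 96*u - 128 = (u - 2)*(u^3 - 4*u^2 - 16*u + 64) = (u - 2)*(u + 4)*(u^2 - 8*u + 16) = (u - 4)*(u - 2)*(u + 4)*(u - 4)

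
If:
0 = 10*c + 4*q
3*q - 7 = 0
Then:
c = -14/15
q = 7/3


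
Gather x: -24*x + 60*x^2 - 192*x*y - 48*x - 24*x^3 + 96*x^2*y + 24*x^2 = -24*x^3 + x^2*(96*y + 84) + x*(-192*y - 72)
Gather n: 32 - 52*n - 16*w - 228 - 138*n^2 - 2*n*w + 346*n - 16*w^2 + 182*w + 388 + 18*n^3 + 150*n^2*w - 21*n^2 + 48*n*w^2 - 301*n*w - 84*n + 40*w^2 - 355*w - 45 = 18*n^3 + n^2*(150*w - 159) + n*(48*w^2 - 303*w + 210) + 24*w^2 - 189*w + 147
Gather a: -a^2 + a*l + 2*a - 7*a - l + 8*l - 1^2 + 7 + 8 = -a^2 + a*(l - 5) + 7*l + 14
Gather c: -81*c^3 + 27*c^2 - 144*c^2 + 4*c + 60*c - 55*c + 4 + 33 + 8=-81*c^3 - 117*c^2 + 9*c + 45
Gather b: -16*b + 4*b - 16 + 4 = -12*b - 12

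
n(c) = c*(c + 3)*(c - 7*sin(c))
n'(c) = c*(1 - 7*cos(c))*(c + 3) + c*(c - 7*sin(c)) + (c + 3)*(c - 7*sin(c)) = -c*(c + 3)*(7*cos(c) - 1) + c*(c - 7*sin(c)) + (c + 3)*(c - 7*sin(c))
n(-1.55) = -12.25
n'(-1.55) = -2.47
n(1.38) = -33.20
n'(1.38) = -33.62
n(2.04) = -43.22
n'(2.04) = 13.06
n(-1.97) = -9.09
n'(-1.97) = -11.76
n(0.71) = -10.15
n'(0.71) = -28.38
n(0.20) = -0.76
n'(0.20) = -7.80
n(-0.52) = -3.81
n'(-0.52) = 12.34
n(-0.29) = -1.35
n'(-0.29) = 8.63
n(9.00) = 660.44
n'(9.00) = 925.23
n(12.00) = 2836.08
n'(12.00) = -457.84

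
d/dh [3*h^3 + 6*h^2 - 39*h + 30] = 9*h^2 + 12*h - 39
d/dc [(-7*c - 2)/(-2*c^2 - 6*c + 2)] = (7*c^2 + 21*c - (2*c + 3)*(7*c + 2) - 7)/(2*(c^2 + 3*c - 1)^2)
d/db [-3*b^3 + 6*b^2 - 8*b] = -9*b^2 + 12*b - 8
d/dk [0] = 0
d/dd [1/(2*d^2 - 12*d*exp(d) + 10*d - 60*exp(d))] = (3*d*exp(d) - d + 18*exp(d) - 5/2)/(d^2 - 6*d*exp(d) + 5*d - 30*exp(d))^2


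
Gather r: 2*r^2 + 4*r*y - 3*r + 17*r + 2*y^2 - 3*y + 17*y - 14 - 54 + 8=2*r^2 + r*(4*y + 14) + 2*y^2 + 14*y - 60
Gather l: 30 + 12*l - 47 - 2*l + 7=10*l - 10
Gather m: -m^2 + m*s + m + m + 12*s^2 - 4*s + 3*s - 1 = -m^2 + m*(s + 2) + 12*s^2 - s - 1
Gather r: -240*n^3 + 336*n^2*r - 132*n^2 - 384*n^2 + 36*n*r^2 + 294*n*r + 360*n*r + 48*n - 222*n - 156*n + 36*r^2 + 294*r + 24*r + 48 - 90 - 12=-240*n^3 - 516*n^2 - 330*n + r^2*(36*n + 36) + r*(336*n^2 + 654*n + 318) - 54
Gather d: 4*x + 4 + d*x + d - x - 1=d*(x + 1) + 3*x + 3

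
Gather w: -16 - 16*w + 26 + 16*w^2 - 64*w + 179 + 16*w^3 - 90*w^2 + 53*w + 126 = 16*w^3 - 74*w^2 - 27*w + 315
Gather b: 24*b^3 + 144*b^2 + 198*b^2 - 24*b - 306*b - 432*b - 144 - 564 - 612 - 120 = 24*b^3 + 342*b^2 - 762*b - 1440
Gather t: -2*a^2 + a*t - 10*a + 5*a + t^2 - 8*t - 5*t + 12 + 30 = -2*a^2 - 5*a + t^2 + t*(a - 13) + 42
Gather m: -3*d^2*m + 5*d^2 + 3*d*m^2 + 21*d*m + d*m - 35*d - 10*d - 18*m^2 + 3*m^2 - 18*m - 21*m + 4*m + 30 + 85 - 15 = 5*d^2 - 45*d + m^2*(3*d - 15) + m*(-3*d^2 + 22*d - 35) + 100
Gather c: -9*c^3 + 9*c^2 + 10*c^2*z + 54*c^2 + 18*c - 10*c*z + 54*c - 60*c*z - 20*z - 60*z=-9*c^3 + c^2*(10*z + 63) + c*(72 - 70*z) - 80*z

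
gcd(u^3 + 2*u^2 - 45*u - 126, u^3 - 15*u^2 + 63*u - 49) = u - 7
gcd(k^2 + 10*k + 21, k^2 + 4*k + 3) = k + 3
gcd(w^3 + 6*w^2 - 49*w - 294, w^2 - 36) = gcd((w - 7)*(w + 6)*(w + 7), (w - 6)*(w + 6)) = w + 6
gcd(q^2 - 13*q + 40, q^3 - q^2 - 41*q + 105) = q - 5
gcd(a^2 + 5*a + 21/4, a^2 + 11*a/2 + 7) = a + 7/2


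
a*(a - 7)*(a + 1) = a^3 - 6*a^2 - 7*a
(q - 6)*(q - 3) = q^2 - 9*q + 18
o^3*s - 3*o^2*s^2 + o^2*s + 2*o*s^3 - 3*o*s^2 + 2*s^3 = (o - 2*s)*(o - s)*(o*s + s)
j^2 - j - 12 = (j - 4)*(j + 3)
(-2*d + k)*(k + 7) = -2*d*k - 14*d + k^2 + 7*k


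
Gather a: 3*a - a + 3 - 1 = 2*a + 2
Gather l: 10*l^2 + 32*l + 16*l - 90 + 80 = 10*l^2 + 48*l - 10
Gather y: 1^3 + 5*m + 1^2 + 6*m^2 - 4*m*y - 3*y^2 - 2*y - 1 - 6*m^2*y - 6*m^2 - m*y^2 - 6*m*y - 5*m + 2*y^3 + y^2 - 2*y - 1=2*y^3 + y^2*(-m - 2) + y*(-6*m^2 - 10*m - 4)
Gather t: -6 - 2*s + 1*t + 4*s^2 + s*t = 4*s^2 - 2*s + t*(s + 1) - 6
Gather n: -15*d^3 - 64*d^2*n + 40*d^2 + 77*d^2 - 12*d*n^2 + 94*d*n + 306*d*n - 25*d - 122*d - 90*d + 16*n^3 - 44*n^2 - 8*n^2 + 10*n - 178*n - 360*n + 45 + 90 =-15*d^3 + 117*d^2 - 237*d + 16*n^3 + n^2*(-12*d - 52) + n*(-64*d^2 + 400*d - 528) + 135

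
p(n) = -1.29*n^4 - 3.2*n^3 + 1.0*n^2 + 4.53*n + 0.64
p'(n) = -5.16*n^3 - 9.6*n^2 + 2.0*n + 4.53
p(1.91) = -26.52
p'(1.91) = -62.63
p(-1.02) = -0.94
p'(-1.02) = -2.02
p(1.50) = -7.65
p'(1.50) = -31.48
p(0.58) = 2.83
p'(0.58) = 1.45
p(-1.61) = 0.63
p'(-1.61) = -2.04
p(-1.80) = 0.85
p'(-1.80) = -0.08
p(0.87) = 2.49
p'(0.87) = -4.39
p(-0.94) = -1.08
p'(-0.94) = -1.55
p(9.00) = -10674.08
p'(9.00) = -4516.71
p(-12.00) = -21129.56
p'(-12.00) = 7514.61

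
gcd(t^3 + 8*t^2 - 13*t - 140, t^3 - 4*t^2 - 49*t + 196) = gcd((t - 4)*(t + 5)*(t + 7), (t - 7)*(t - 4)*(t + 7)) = t^2 + 3*t - 28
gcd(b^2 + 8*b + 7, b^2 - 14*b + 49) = 1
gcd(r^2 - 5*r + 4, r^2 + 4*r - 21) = 1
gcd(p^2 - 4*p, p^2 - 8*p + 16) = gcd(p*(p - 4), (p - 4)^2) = p - 4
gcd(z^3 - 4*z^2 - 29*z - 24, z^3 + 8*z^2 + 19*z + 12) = z^2 + 4*z + 3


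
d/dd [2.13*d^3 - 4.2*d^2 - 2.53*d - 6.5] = 6.39*d^2 - 8.4*d - 2.53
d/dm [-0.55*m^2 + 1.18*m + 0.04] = 1.18 - 1.1*m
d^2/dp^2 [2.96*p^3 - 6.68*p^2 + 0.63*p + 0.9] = 17.76*p - 13.36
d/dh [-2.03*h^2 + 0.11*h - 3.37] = 0.11 - 4.06*h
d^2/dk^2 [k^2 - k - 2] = 2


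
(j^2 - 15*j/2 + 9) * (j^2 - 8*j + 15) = j^4 - 31*j^3/2 + 84*j^2 - 369*j/2 + 135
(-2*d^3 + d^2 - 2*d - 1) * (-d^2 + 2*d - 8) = 2*d^5 - 5*d^4 + 20*d^3 - 11*d^2 + 14*d + 8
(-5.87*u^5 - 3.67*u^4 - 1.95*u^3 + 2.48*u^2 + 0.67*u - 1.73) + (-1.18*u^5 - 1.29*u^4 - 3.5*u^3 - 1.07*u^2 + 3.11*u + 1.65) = -7.05*u^5 - 4.96*u^4 - 5.45*u^3 + 1.41*u^2 + 3.78*u - 0.0800000000000001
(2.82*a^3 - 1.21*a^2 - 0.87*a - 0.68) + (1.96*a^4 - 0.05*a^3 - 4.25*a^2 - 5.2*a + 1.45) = 1.96*a^4 + 2.77*a^3 - 5.46*a^2 - 6.07*a + 0.77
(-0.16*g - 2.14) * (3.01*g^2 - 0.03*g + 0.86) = -0.4816*g^3 - 6.4366*g^2 - 0.0734*g - 1.8404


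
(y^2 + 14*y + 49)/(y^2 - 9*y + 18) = (y^2 + 14*y + 49)/(y^2 - 9*y + 18)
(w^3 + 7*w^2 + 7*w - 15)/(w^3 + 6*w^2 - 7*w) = (w^2 + 8*w + 15)/(w*(w + 7))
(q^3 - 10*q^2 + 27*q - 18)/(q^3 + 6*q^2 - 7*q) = (q^2 - 9*q + 18)/(q*(q + 7))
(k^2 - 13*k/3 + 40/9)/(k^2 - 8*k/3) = (k - 5/3)/k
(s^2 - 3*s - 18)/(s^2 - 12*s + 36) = (s + 3)/(s - 6)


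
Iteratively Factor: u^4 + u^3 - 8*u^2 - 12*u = (u + 2)*(u^3 - u^2 - 6*u) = (u - 3)*(u + 2)*(u^2 + 2*u) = u*(u - 3)*(u + 2)*(u + 2)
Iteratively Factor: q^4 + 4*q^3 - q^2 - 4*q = (q + 4)*(q^3 - q) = (q - 1)*(q + 4)*(q^2 + q) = (q - 1)*(q + 1)*(q + 4)*(q)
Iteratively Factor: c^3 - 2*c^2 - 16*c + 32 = (c + 4)*(c^2 - 6*c + 8) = (c - 4)*(c + 4)*(c - 2)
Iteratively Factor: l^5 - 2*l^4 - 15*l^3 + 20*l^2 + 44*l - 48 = (l - 1)*(l^4 - l^3 - 16*l^2 + 4*l + 48) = (l - 1)*(l + 3)*(l^3 - 4*l^2 - 4*l + 16) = (l - 1)*(l + 2)*(l + 3)*(l^2 - 6*l + 8) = (l - 4)*(l - 1)*(l + 2)*(l + 3)*(l - 2)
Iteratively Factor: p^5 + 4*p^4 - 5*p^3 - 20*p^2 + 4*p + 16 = (p + 4)*(p^4 - 5*p^2 + 4) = (p + 2)*(p + 4)*(p^3 - 2*p^2 - p + 2) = (p - 1)*(p + 2)*(p + 4)*(p^2 - p - 2) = (p - 2)*(p - 1)*(p + 2)*(p + 4)*(p + 1)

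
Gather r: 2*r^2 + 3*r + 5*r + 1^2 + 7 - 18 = 2*r^2 + 8*r - 10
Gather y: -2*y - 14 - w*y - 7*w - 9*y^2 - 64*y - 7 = -7*w - 9*y^2 + y*(-w - 66) - 21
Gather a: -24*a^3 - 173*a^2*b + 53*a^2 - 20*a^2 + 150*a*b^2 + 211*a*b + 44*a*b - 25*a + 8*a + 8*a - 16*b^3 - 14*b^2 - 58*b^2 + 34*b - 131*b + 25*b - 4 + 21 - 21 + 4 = -24*a^3 + a^2*(33 - 173*b) + a*(150*b^2 + 255*b - 9) - 16*b^3 - 72*b^2 - 72*b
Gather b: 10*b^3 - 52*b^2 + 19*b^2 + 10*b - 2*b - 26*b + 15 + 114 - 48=10*b^3 - 33*b^2 - 18*b + 81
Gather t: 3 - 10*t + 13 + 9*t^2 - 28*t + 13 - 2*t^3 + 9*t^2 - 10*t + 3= -2*t^3 + 18*t^2 - 48*t + 32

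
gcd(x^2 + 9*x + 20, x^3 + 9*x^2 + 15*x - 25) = x + 5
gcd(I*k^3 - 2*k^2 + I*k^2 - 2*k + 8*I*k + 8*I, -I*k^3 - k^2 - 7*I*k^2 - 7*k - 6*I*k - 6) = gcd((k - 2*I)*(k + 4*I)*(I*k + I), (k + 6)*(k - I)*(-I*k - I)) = k + 1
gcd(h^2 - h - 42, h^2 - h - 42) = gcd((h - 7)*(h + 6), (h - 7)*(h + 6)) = h^2 - h - 42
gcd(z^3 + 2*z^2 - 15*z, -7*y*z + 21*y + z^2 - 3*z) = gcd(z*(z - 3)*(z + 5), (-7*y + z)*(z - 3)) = z - 3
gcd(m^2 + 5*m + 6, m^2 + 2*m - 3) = m + 3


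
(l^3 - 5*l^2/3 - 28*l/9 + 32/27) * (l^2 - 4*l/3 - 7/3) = l^5 - 3*l^4 - 29*l^3/9 + 83*l^2/9 + 460*l/81 - 224/81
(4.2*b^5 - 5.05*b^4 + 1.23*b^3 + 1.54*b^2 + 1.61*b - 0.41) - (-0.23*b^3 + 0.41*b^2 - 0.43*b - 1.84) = 4.2*b^5 - 5.05*b^4 + 1.46*b^3 + 1.13*b^2 + 2.04*b + 1.43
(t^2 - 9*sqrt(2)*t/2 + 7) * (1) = t^2 - 9*sqrt(2)*t/2 + 7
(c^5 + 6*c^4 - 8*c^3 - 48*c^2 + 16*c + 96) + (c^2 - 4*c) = c^5 + 6*c^4 - 8*c^3 - 47*c^2 + 12*c + 96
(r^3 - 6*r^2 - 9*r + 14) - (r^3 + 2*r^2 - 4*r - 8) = -8*r^2 - 5*r + 22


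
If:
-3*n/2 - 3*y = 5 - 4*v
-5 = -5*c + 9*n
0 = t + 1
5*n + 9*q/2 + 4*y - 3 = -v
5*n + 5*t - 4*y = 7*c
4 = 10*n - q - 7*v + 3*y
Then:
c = 5047/1951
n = 1720/1951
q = 8332/1951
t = -1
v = -3757/1951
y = -9121/1951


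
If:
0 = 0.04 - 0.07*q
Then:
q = 0.57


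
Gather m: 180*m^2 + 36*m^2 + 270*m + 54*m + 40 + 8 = 216*m^2 + 324*m + 48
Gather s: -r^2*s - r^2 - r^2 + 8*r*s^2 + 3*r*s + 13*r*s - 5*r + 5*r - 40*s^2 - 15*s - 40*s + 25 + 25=-2*r^2 + s^2*(8*r - 40) + s*(-r^2 + 16*r - 55) + 50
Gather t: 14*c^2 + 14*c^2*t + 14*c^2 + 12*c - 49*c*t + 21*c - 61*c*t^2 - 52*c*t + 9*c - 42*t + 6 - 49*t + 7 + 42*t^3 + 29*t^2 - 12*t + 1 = 28*c^2 + 42*c + 42*t^3 + t^2*(29 - 61*c) + t*(14*c^2 - 101*c - 103) + 14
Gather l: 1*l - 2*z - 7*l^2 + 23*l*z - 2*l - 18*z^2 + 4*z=-7*l^2 + l*(23*z - 1) - 18*z^2 + 2*z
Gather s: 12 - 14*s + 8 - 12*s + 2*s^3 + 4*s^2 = 2*s^3 + 4*s^2 - 26*s + 20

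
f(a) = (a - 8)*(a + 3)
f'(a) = 2*a - 5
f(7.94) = -0.66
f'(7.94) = 10.88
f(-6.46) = 50.03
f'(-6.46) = -17.92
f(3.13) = -29.85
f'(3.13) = 1.26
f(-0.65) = -20.33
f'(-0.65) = -6.30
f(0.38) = -25.76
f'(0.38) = -4.24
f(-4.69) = 21.45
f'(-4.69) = -14.38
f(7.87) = -1.41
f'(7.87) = 10.74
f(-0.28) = -22.52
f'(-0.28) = -5.56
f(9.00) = 12.00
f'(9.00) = 13.00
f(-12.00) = 180.00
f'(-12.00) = -29.00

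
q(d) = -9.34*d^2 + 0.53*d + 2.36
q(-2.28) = -47.40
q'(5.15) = -95.67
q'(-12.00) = 224.69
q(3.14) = -88.06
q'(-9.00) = 168.65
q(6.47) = -385.19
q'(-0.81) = 15.66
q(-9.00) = -758.95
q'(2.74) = -50.65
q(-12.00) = -1348.96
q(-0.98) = -7.13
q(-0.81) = -4.20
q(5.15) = -242.63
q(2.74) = -66.31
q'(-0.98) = 18.84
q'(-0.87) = 16.78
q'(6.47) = -120.33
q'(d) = 0.53 - 18.68*d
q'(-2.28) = 43.12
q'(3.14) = -58.13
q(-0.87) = -5.17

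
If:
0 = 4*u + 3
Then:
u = -3/4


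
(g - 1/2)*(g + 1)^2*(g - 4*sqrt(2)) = g^4 - 4*sqrt(2)*g^3 + 3*g^3/2 - 6*sqrt(2)*g^2 - g/2 + 2*sqrt(2)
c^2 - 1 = (c - 1)*(c + 1)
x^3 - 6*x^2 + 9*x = x*(x - 3)^2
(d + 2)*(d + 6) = d^2 + 8*d + 12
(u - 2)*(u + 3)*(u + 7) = u^3 + 8*u^2 + u - 42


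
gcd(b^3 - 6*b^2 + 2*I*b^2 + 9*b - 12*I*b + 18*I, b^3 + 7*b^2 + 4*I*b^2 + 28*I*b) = 1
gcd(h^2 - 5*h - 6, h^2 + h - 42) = h - 6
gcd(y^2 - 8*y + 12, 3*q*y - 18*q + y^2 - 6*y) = y - 6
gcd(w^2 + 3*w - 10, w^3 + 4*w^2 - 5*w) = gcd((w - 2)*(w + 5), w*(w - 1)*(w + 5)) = w + 5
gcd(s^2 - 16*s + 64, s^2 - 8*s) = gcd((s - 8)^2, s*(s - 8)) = s - 8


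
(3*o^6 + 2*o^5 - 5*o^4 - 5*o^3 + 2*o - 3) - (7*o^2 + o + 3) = 3*o^6 + 2*o^5 - 5*o^4 - 5*o^3 - 7*o^2 + o - 6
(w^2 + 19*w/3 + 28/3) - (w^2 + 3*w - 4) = 10*w/3 + 40/3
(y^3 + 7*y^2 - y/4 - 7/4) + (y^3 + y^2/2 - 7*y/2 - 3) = 2*y^3 + 15*y^2/2 - 15*y/4 - 19/4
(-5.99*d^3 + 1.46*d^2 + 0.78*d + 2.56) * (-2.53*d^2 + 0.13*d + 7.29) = 15.1547*d^5 - 4.4725*d^4 - 45.4507*d^3 + 4.268*d^2 + 6.019*d + 18.6624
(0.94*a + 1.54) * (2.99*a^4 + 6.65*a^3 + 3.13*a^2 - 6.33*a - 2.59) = 2.8106*a^5 + 10.8556*a^4 + 13.1832*a^3 - 1.13*a^2 - 12.1828*a - 3.9886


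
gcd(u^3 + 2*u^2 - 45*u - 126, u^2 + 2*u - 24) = u + 6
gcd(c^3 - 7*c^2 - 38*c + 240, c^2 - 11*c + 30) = c - 5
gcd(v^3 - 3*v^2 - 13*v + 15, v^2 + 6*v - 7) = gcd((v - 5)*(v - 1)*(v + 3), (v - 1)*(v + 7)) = v - 1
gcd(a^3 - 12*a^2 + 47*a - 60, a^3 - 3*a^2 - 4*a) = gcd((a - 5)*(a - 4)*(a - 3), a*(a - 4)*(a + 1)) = a - 4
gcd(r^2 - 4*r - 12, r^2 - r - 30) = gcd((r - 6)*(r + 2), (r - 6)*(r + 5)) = r - 6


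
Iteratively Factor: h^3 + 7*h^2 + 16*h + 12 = (h + 2)*(h^2 + 5*h + 6) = (h + 2)^2*(h + 3)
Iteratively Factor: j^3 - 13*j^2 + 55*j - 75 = (j - 5)*(j^2 - 8*j + 15) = (j - 5)^2*(j - 3)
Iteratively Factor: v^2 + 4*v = (v + 4)*(v)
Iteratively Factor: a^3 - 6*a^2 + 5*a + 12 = (a + 1)*(a^2 - 7*a + 12) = (a - 4)*(a + 1)*(a - 3)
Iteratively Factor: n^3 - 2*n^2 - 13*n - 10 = (n + 1)*(n^2 - 3*n - 10) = (n - 5)*(n + 1)*(n + 2)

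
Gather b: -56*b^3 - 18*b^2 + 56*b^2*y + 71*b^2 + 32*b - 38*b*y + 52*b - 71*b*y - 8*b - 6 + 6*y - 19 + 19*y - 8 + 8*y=-56*b^3 + b^2*(56*y + 53) + b*(76 - 109*y) + 33*y - 33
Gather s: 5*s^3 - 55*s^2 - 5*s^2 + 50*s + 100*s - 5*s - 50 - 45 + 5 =5*s^3 - 60*s^2 + 145*s - 90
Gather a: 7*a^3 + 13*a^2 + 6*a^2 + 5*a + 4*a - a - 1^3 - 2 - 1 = 7*a^3 + 19*a^2 + 8*a - 4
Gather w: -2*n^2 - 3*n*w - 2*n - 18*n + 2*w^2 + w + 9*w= -2*n^2 - 20*n + 2*w^2 + w*(10 - 3*n)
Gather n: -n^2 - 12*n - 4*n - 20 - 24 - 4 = -n^2 - 16*n - 48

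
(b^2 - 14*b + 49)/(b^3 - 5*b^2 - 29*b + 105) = (b - 7)/(b^2 + 2*b - 15)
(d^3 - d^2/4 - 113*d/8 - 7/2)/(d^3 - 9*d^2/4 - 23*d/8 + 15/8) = (8*d^3 - 2*d^2 - 113*d - 28)/(8*d^3 - 18*d^2 - 23*d + 15)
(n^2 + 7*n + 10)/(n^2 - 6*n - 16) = (n + 5)/(n - 8)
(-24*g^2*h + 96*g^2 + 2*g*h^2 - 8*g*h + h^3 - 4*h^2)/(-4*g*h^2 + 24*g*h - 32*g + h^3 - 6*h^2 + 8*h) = (6*g + h)/(h - 2)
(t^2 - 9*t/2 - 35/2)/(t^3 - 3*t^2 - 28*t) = (t + 5/2)/(t*(t + 4))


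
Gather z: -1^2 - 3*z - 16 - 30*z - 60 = -33*z - 77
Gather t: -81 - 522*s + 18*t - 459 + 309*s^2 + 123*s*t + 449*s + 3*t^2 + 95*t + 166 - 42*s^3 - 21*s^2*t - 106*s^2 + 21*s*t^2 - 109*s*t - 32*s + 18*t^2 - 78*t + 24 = -42*s^3 + 203*s^2 - 105*s + t^2*(21*s + 21) + t*(-21*s^2 + 14*s + 35) - 350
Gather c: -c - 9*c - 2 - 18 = -10*c - 20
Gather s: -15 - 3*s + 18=3 - 3*s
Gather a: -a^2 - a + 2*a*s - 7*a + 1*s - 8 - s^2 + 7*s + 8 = -a^2 + a*(2*s - 8) - s^2 + 8*s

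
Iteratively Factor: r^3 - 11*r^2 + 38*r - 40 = (r - 2)*(r^2 - 9*r + 20) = (r - 5)*(r - 2)*(r - 4)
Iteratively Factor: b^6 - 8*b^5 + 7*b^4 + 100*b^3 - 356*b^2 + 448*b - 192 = (b - 4)*(b^5 - 4*b^4 - 9*b^3 + 64*b^2 - 100*b + 48) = (b - 4)*(b - 2)*(b^4 - 2*b^3 - 13*b^2 + 38*b - 24) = (b - 4)*(b - 2)*(b - 1)*(b^3 - b^2 - 14*b + 24) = (b - 4)*(b - 2)^2*(b - 1)*(b^2 + b - 12) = (b - 4)*(b - 3)*(b - 2)^2*(b - 1)*(b + 4)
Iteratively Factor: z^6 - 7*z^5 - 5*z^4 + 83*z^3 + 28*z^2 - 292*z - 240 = (z - 5)*(z^5 - 2*z^4 - 15*z^3 + 8*z^2 + 68*z + 48) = (z - 5)*(z - 4)*(z^4 + 2*z^3 - 7*z^2 - 20*z - 12) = (z - 5)*(z - 4)*(z - 3)*(z^3 + 5*z^2 + 8*z + 4) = (z - 5)*(z - 4)*(z - 3)*(z + 2)*(z^2 + 3*z + 2) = (z - 5)*(z - 4)*(z - 3)*(z + 2)^2*(z + 1)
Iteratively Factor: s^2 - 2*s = (s)*(s - 2)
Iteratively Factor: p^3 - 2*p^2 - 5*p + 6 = (p - 1)*(p^2 - p - 6) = (p - 3)*(p - 1)*(p + 2)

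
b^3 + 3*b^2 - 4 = (b - 1)*(b + 2)^2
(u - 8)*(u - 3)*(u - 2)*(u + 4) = u^4 - 9*u^3 - 6*u^2 + 136*u - 192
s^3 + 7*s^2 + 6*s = s*(s + 1)*(s + 6)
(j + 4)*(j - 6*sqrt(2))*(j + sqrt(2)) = j^3 - 5*sqrt(2)*j^2 + 4*j^2 - 20*sqrt(2)*j - 12*j - 48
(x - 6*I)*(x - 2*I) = x^2 - 8*I*x - 12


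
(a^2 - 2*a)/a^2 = (a - 2)/a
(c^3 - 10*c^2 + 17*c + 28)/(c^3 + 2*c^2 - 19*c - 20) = (c - 7)/(c + 5)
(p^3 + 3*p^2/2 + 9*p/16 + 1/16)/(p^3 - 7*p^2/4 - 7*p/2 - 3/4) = (p + 1/4)/(p - 3)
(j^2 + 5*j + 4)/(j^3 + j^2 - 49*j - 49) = (j + 4)/(j^2 - 49)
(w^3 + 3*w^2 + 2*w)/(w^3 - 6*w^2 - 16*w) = (w + 1)/(w - 8)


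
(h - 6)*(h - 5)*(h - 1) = h^3 - 12*h^2 + 41*h - 30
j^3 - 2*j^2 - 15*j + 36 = (j - 3)^2*(j + 4)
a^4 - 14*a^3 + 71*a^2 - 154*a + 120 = (a - 5)*(a - 4)*(a - 3)*(a - 2)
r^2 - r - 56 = (r - 8)*(r + 7)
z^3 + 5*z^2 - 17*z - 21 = (z - 3)*(z + 1)*(z + 7)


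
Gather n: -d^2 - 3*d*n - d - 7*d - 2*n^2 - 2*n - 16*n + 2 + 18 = -d^2 - 8*d - 2*n^2 + n*(-3*d - 18) + 20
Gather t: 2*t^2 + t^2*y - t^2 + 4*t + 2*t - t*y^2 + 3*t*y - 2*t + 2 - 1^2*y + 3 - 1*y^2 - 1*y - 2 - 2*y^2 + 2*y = t^2*(y + 1) + t*(-y^2 + 3*y + 4) - 3*y^2 + 3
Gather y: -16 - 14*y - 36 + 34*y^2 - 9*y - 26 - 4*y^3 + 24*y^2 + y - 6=-4*y^3 + 58*y^2 - 22*y - 84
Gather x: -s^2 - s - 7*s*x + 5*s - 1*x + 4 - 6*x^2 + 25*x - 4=-s^2 + 4*s - 6*x^2 + x*(24 - 7*s)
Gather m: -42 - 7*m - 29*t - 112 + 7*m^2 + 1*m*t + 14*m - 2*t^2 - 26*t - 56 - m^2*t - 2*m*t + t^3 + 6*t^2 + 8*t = m^2*(7 - t) + m*(7 - t) + t^3 + 4*t^2 - 47*t - 210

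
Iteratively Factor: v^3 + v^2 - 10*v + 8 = (v - 1)*(v^2 + 2*v - 8) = (v - 2)*(v - 1)*(v + 4)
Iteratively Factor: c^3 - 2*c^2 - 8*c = (c)*(c^2 - 2*c - 8) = c*(c - 4)*(c + 2)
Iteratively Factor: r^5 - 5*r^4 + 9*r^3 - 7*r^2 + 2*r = (r - 1)*(r^4 - 4*r^3 + 5*r^2 - 2*r) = (r - 1)^2*(r^3 - 3*r^2 + 2*r) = (r - 1)^3*(r^2 - 2*r) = r*(r - 1)^3*(r - 2)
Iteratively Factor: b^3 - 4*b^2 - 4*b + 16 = (b - 4)*(b^2 - 4) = (b - 4)*(b + 2)*(b - 2)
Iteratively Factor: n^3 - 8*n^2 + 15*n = (n - 5)*(n^2 - 3*n) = (n - 5)*(n - 3)*(n)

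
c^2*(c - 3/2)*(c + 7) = c^4 + 11*c^3/2 - 21*c^2/2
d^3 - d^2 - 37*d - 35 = (d - 7)*(d + 1)*(d + 5)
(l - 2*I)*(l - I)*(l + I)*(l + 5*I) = l^4 + 3*I*l^3 + 11*l^2 + 3*I*l + 10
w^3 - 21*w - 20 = (w - 5)*(w + 1)*(w + 4)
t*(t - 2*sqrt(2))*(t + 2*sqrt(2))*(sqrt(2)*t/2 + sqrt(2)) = sqrt(2)*t^4/2 + sqrt(2)*t^3 - 4*sqrt(2)*t^2 - 8*sqrt(2)*t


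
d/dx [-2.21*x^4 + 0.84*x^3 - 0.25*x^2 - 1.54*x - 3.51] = -8.84*x^3 + 2.52*x^2 - 0.5*x - 1.54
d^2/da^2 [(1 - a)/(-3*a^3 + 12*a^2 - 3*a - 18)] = 2*((a - 1)*(3*a^2 - 8*a + 1)^2 + (-3*a^2 + 8*a - (a - 1)*(3*a - 4) - 1)*(a^3 - 4*a^2 + a + 6))/(3*(a^3 - 4*a^2 + a + 6)^3)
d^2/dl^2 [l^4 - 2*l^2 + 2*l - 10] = 12*l^2 - 4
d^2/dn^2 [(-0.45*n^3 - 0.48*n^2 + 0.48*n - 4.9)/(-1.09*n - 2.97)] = (1.06929*n^3 + 8.74071*n^2 + 23.81643*n + 23.219252)/(1.295029*n^3 + 10.585971*n^2 + 28.844343*n + 26.198073)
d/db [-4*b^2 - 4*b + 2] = -8*b - 4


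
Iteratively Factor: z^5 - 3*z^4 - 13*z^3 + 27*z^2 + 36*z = (z + 3)*(z^4 - 6*z^3 + 5*z^2 + 12*z) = (z - 4)*(z + 3)*(z^3 - 2*z^2 - 3*z) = (z - 4)*(z + 1)*(z + 3)*(z^2 - 3*z) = (z - 4)*(z - 3)*(z + 1)*(z + 3)*(z)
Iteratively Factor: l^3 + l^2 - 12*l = (l)*(l^2 + l - 12) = l*(l - 3)*(l + 4)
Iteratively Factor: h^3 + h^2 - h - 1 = (h + 1)*(h^2 - 1) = (h - 1)*(h + 1)*(h + 1)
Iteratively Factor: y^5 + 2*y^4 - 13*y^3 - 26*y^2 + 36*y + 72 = (y + 2)*(y^4 - 13*y^2 + 36) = (y + 2)*(y + 3)*(y^3 - 3*y^2 - 4*y + 12) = (y + 2)^2*(y + 3)*(y^2 - 5*y + 6) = (y - 3)*(y + 2)^2*(y + 3)*(y - 2)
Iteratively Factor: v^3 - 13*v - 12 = (v + 3)*(v^2 - 3*v - 4) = (v + 1)*(v + 3)*(v - 4)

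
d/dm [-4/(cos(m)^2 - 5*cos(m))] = 4*(5 - 2*cos(m))*sin(m)/((cos(m) - 5)^2*cos(m)^2)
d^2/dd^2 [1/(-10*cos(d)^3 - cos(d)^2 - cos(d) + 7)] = -((17*cos(d) + 4*cos(2*d) + 45*cos(3*d))*(10*cos(d)^3 + cos(d)^2 + cos(d) - 7)/2 + 2*(30*cos(d)^2 + 2*cos(d) + 1)^2*sin(d)^2)/(10*cos(d)^3 + cos(d)^2 + cos(d) - 7)^3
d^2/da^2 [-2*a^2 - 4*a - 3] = -4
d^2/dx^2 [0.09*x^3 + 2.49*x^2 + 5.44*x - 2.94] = 0.54*x + 4.98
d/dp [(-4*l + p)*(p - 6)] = -4*l + 2*p - 6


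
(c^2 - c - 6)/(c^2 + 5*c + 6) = (c - 3)/(c + 3)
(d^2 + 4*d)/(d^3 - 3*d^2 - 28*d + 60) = d*(d + 4)/(d^3 - 3*d^2 - 28*d + 60)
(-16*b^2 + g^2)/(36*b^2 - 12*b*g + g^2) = (-16*b^2 + g^2)/(36*b^2 - 12*b*g + g^2)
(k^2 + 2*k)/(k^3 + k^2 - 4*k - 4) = k/(k^2 - k - 2)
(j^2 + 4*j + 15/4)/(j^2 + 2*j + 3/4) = (2*j + 5)/(2*j + 1)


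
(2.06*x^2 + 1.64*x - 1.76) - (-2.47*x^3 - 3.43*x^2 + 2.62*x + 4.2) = 2.47*x^3 + 5.49*x^2 - 0.98*x - 5.96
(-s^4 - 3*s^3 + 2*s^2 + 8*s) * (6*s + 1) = -6*s^5 - 19*s^4 + 9*s^3 + 50*s^2 + 8*s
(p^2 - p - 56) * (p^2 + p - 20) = p^4 - 77*p^2 - 36*p + 1120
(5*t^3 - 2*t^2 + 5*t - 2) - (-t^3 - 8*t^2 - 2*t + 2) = 6*t^3 + 6*t^2 + 7*t - 4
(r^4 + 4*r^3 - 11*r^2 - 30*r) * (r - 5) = r^5 - r^4 - 31*r^3 + 25*r^2 + 150*r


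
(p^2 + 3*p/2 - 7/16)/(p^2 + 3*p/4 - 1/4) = (p + 7/4)/(p + 1)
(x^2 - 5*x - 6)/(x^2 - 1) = (x - 6)/(x - 1)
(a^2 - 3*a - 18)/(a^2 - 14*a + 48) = (a + 3)/(a - 8)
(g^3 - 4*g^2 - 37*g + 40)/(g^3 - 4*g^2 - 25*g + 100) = (g^2 - 9*g + 8)/(g^2 - 9*g + 20)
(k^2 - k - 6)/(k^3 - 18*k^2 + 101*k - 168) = (k + 2)/(k^2 - 15*k + 56)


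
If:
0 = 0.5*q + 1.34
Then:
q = -2.68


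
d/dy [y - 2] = 1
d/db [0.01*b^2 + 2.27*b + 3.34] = 0.02*b + 2.27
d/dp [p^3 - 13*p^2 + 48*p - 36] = 3*p^2 - 26*p + 48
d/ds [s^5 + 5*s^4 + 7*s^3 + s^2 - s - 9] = 5*s^4 + 20*s^3 + 21*s^2 + 2*s - 1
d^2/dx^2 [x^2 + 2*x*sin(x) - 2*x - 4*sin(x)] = -2*x*sin(x) + 4*sqrt(2)*sin(x + pi/4) + 2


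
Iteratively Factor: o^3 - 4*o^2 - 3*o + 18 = (o - 3)*(o^2 - o - 6) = (o - 3)^2*(o + 2)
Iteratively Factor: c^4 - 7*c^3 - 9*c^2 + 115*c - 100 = (c + 4)*(c^3 - 11*c^2 + 35*c - 25) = (c - 5)*(c + 4)*(c^2 - 6*c + 5) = (c - 5)^2*(c + 4)*(c - 1)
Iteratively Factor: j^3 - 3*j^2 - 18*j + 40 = (j - 2)*(j^2 - j - 20) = (j - 2)*(j + 4)*(j - 5)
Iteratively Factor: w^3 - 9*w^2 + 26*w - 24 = (w - 3)*(w^2 - 6*w + 8) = (w - 4)*(w - 3)*(w - 2)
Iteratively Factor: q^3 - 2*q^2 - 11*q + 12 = (q + 3)*(q^2 - 5*q + 4) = (q - 4)*(q + 3)*(q - 1)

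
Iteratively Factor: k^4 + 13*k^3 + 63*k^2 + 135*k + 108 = (k + 3)*(k^3 + 10*k^2 + 33*k + 36) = (k + 3)^2*(k^2 + 7*k + 12) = (k + 3)^3*(k + 4)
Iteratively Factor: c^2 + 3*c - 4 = (c + 4)*(c - 1)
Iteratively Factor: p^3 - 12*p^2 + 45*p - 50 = (p - 2)*(p^2 - 10*p + 25) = (p - 5)*(p - 2)*(p - 5)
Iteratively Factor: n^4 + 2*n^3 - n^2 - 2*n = (n - 1)*(n^3 + 3*n^2 + 2*n) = (n - 1)*(n + 2)*(n^2 + n) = (n - 1)*(n + 1)*(n + 2)*(n)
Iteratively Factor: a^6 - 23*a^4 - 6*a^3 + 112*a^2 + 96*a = (a + 4)*(a^5 - 4*a^4 - 7*a^3 + 22*a^2 + 24*a) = (a + 1)*(a + 4)*(a^4 - 5*a^3 - 2*a^2 + 24*a) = (a - 4)*(a + 1)*(a + 4)*(a^3 - a^2 - 6*a) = a*(a - 4)*(a + 1)*(a + 4)*(a^2 - a - 6) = a*(a - 4)*(a + 1)*(a + 2)*(a + 4)*(a - 3)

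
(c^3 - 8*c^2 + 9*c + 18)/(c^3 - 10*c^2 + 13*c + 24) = (c - 6)/(c - 8)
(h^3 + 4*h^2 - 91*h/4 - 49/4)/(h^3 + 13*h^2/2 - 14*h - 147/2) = (h + 1/2)/(h + 3)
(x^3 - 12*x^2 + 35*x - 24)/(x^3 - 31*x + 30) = (x^2 - 11*x + 24)/(x^2 + x - 30)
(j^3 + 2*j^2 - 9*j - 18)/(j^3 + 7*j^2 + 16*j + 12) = (j - 3)/(j + 2)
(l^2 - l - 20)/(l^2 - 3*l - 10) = (l + 4)/(l + 2)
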